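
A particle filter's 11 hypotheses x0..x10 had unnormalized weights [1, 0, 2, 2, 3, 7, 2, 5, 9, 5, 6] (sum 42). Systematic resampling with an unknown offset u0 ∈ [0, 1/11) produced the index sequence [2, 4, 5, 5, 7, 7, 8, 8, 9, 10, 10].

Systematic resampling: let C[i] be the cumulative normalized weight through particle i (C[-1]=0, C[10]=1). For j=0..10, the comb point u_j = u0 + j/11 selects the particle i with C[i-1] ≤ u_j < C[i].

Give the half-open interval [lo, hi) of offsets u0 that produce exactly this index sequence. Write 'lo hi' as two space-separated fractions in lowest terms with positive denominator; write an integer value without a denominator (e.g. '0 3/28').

C = [1/42, 1/42, 1/14, 5/42, 4/21, 5/14, 17/42, 11/21, 31/42, 6/7, 1]
j=0 picked index 2: u0 ∈ [1/42, 1/14)
j=1 picked index 4: u0 ∈ [13/462, 23/231)
j=2 picked index 5: u0 ∈ [2/231, 27/154)
j=3 picked index 5: u0 ∈ [-19/231, 13/154)
j=4 picked index 7: u0 ∈ [19/462, 37/231)
j=5 picked index 7: u0 ∈ [-23/462, 16/231)
j=6 picked index 8: u0 ∈ [-5/231, 89/462)
j=7 picked index 8: u0 ∈ [-26/231, 47/462)
j=8 picked index 9: u0 ∈ [5/462, 10/77)
j=9 picked index 10: u0 ∈ [3/77, 2/11)
j=10 picked index 10: u0 ∈ [-4/77, 1/11)
intersection: [19/462, 16/231)

19/462 16/231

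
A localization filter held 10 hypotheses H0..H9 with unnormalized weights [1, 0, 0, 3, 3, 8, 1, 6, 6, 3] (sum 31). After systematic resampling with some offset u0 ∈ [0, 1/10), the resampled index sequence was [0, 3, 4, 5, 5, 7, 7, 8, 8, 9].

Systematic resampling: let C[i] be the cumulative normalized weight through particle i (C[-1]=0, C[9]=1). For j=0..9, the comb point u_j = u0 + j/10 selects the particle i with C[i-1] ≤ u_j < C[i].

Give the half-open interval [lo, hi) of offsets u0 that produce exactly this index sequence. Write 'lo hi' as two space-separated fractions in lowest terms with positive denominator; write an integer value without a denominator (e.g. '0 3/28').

1/62 4/155

C = [1/31, 1/31, 1/31, 4/31, 7/31, 15/31, 16/31, 22/31, 28/31, 1]
j=0 picked index 0: u0 ∈ [0, 1/31)
j=1 picked index 3: u0 ∈ [-21/310, 9/310)
j=2 picked index 4: u0 ∈ [-11/155, 4/155)
j=3 picked index 5: u0 ∈ [-23/310, 57/310)
j=4 picked index 5: u0 ∈ [-27/155, 13/155)
j=5 picked index 7: u0 ∈ [1/62, 13/62)
j=6 picked index 7: u0 ∈ [-13/155, 17/155)
j=7 picked index 8: u0 ∈ [3/310, 63/310)
j=8 picked index 8: u0 ∈ [-14/155, 16/155)
j=9 picked index 9: u0 ∈ [1/310, 1/10)
intersection: [1/62, 4/155)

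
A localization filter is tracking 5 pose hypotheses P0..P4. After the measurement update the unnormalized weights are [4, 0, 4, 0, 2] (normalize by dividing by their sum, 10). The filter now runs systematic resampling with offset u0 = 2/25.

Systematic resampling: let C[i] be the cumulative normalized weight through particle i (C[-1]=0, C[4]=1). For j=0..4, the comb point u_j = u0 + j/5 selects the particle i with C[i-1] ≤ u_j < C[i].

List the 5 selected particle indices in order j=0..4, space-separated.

0 0 2 2 4

C = [2/5, 2/5, 4/5, 4/5, 1]
j=0: u_0=2/25 ∈ [0, 2/5) → index 0
j=1: u_1=7/25 ∈ [0, 2/5) → index 0
j=2: u_2=12/25 ∈ [2/5, 4/5) → index 2
j=3: u_3=17/25 ∈ [2/5, 4/5) → index 2
j=4: u_4=22/25 ∈ [4/5, 1) → index 4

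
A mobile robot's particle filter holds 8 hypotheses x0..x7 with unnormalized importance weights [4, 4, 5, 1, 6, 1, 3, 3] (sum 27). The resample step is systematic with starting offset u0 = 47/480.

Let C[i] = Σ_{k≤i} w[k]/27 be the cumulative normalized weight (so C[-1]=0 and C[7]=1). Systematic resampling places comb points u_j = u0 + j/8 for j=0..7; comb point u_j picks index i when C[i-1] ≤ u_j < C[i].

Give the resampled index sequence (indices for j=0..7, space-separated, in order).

0 1 2 2 4 4 6 7

C = [4/27, 8/27, 13/27, 14/27, 20/27, 7/9, 8/9, 1]
j=0: u_0=47/480 ∈ [0, 4/27) → index 0
j=1: u_1=107/480 ∈ [4/27, 8/27) → index 1
j=2: u_2=167/480 ∈ [8/27, 13/27) → index 2
j=3: u_3=227/480 ∈ [8/27, 13/27) → index 2
j=4: u_4=287/480 ∈ [14/27, 20/27) → index 4
j=5: u_5=347/480 ∈ [14/27, 20/27) → index 4
j=6: u_6=407/480 ∈ [7/9, 8/9) → index 6
j=7: u_7=467/480 ∈ [8/9, 1) → index 7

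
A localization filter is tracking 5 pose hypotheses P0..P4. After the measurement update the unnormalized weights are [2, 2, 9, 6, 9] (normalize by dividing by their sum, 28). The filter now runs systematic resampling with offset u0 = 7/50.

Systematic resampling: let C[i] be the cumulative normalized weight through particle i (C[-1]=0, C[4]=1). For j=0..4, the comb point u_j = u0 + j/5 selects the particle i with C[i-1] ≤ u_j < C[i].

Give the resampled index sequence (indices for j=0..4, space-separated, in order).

1 2 3 4 4

C = [1/14, 1/7, 13/28, 19/28, 1]
j=0: u_0=7/50 ∈ [1/14, 1/7) → index 1
j=1: u_1=17/50 ∈ [1/7, 13/28) → index 2
j=2: u_2=27/50 ∈ [13/28, 19/28) → index 3
j=3: u_3=37/50 ∈ [19/28, 1) → index 4
j=4: u_4=47/50 ∈ [19/28, 1) → index 4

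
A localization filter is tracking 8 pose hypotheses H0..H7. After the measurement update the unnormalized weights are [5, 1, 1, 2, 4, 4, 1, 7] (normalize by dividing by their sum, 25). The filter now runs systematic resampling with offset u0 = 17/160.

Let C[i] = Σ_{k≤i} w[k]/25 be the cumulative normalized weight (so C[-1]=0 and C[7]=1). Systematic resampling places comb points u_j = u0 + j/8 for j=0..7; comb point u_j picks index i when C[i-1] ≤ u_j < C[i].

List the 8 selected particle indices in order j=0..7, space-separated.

0 1 3 4 5 7 7 7

C = [1/5, 6/25, 7/25, 9/25, 13/25, 17/25, 18/25, 1]
j=0: u_0=17/160 ∈ [0, 1/5) → index 0
j=1: u_1=37/160 ∈ [1/5, 6/25) → index 1
j=2: u_2=57/160 ∈ [7/25, 9/25) → index 3
j=3: u_3=77/160 ∈ [9/25, 13/25) → index 4
j=4: u_4=97/160 ∈ [13/25, 17/25) → index 5
j=5: u_5=117/160 ∈ [18/25, 1) → index 7
j=6: u_6=137/160 ∈ [18/25, 1) → index 7
j=7: u_7=157/160 ∈ [18/25, 1) → index 7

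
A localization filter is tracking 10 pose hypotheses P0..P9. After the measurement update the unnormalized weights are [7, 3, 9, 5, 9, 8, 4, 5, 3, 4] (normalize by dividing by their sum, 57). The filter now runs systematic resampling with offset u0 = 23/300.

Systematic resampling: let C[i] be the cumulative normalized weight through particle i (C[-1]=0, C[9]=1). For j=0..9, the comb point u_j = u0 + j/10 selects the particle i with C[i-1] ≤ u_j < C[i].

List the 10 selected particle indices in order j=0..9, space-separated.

0 2 2 3 4 4 5 6 7 9

C = [7/57, 10/57, 1/3, 8/19, 11/19, 41/57, 15/19, 50/57, 53/57, 1]
j=0: u_0=23/300 ∈ [0, 7/57) → index 0
j=1: u_1=53/300 ∈ [10/57, 1/3) → index 2
j=2: u_2=83/300 ∈ [10/57, 1/3) → index 2
j=3: u_3=113/300 ∈ [1/3, 8/19) → index 3
j=4: u_4=143/300 ∈ [8/19, 11/19) → index 4
j=5: u_5=173/300 ∈ [8/19, 11/19) → index 4
j=6: u_6=203/300 ∈ [11/19, 41/57) → index 5
j=7: u_7=233/300 ∈ [41/57, 15/19) → index 6
j=8: u_8=263/300 ∈ [15/19, 50/57) → index 7
j=9: u_9=293/300 ∈ [53/57, 1) → index 9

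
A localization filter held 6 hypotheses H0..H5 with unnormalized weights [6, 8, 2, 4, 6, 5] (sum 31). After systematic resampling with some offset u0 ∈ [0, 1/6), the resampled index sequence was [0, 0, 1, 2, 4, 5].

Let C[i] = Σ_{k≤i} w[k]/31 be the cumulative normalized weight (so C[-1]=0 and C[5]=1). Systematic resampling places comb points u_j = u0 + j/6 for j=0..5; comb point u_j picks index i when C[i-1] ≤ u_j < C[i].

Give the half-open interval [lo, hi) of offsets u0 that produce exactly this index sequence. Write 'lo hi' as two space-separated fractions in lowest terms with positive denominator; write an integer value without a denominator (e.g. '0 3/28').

C = [6/31, 14/31, 16/31, 20/31, 26/31, 1]
j=0 picked index 0: u0 ∈ [0, 6/31)
j=1 picked index 0: u0 ∈ [-1/6, 5/186)
j=2 picked index 1: u0 ∈ [-13/93, 11/93)
j=3 picked index 2: u0 ∈ [-3/62, 1/62)
j=4 picked index 4: u0 ∈ [-2/93, 16/93)
j=5 picked index 5: u0 ∈ [1/186, 1/6)
intersection: [1/186, 1/62)

1/186 1/62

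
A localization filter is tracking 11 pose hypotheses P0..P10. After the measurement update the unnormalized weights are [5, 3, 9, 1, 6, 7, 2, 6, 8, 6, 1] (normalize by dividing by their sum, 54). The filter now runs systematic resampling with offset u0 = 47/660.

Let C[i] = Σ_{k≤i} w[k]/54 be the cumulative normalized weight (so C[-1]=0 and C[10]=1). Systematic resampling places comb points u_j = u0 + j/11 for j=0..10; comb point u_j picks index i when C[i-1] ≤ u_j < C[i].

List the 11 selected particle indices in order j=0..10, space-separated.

0 2 2 4 4 5 7 7 8 9 9

C = [5/54, 4/27, 17/54, 1/3, 4/9, 31/54, 11/18, 13/18, 47/54, 53/54, 1]
j=0: u_0=47/660 ∈ [0, 5/54) → index 0
j=1: u_1=107/660 ∈ [4/27, 17/54) → index 2
j=2: u_2=167/660 ∈ [4/27, 17/54) → index 2
j=3: u_3=227/660 ∈ [1/3, 4/9) → index 4
j=4: u_4=287/660 ∈ [1/3, 4/9) → index 4
j=5: u_5=347/660 ∈ [4/9, 31/54) → index 5
j=6: u_6=37/60 ∈ [11/18, 13/18) → index 7
j=7: u_7=467/660 ∈ [11/18, 13/18) → index 7
j=8: u_8=527/660 ∈ [13/18, 47/54) → index 8
j=9: u_9=587/660 ∈ [47/54, 53/54) → index 9
j=10: u_10=647/660 ∈ [47/54, 53/54) → index 9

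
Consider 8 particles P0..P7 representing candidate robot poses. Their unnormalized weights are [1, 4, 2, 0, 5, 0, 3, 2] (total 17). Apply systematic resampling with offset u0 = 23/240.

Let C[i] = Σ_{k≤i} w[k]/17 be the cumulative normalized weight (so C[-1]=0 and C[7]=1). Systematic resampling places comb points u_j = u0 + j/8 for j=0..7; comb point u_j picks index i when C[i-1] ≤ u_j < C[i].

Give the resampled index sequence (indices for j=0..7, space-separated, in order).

1 1 2 4 4 6 6 7

C = [1/17, 5/17, 7/17, 7/17, 12/17, 12/17, 15/17, 1]
j=0: u_0=23/240 ∈ [1/17, 5/17) → index 1
j=1: u_1=53/240 ∈ [1/17, 5/17) → index 1
j=2: u_2=83/240 ∈ [5/17, 7/17) → index 2
j=3: u_3=113/240 ∈ [7/17, 12/17) → index 4
j=4: u_4=143/240 ∈ [7/17, 12/17) → index 4
j=5: u_5=173/240 ∈ [12/17, 15/17) → index 6
j=6: u_6=203/240 ∈ [12/17, 15/17) → index 6
j=7: u_7=233/240 ∈ [15/17, 1) → index 7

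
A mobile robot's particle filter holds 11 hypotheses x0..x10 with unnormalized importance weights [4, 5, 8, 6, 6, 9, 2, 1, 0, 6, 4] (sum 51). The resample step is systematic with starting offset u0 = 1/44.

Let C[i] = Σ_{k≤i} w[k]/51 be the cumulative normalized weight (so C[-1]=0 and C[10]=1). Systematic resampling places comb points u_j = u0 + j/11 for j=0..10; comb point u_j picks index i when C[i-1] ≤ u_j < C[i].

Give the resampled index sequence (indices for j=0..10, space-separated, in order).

0 1 2 2 3 4 4 5 6 9 10

C = [4/51, 3/17, 1/3, 23/51, 29/51, 38/51, 40/51, 41/51, 41/51, 47/51, 1]
j=0: u_0=1/44 ∈ [0, 4/51) → index 0
j=1: u_1=5/44 ∈ [4/51, 3/17) → index 1
j=2: u_2=9/44 ∈ [3/17, 1/3) → index 2
j=3: u_3=13/44 ∈ [3/17, 1/3) → index 2
j=4: u_4=17/44 ∈ [1/3, 23/51) → index 3
j=5: u_5=21/44 ∈ [23/51, 29/51) → index 4
j=6: u_6=25/44 ∈ [23/51, 29/51) → index 4
j=7: u_7=29/44 ∈ [29/51, 38/51) → index 5
j=8: u_8=3/4 ∈ [38/51, 40/51) → index 6
j=9: u_9=37/44 ∈ [41/51, 47/51) → index 9
j=10: u_10=41/44 ∈ [47/51, 1) → index 10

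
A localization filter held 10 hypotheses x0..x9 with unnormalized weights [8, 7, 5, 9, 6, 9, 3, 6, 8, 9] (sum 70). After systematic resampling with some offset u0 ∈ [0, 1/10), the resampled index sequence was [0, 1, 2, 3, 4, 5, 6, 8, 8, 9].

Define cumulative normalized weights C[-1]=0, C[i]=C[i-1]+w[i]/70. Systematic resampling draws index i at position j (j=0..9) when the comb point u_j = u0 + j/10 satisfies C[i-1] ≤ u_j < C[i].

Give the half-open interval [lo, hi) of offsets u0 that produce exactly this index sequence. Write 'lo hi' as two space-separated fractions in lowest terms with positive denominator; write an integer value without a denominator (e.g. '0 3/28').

2/35 1/14

C = [4/35, 3/14, 2/7, 29/70, 1/2, 22/35, 47/70, 53/70, 61/70, 1]
j=0 picked index 0: u0 ∈ [0, 4/35)
j=1 picked index 1: u0 ∈ [1/70, 4/35)
j=2 picked index 2: u0 ∈ [1/70, 3/35)
j=3 picked index 3: u0 ∈ [-1/70, 4/35)
j=4 picked index 4: u0 ∈ [1/70, 1/10)
j=5 picked index 5: u0 ∈ [0, 9/70)
j=6 picked index 6: u0 ∈ [1/35, 1/14)
j=7 picked index 8: u0 ∈ [2/35, 6/35)
j=8 picked index 8: u0 ∈ [-3/70, 1/14)
j=9 picked index 9: u0 ∈ [-1/35, 1/10)
intersection: [2/35, 1/14)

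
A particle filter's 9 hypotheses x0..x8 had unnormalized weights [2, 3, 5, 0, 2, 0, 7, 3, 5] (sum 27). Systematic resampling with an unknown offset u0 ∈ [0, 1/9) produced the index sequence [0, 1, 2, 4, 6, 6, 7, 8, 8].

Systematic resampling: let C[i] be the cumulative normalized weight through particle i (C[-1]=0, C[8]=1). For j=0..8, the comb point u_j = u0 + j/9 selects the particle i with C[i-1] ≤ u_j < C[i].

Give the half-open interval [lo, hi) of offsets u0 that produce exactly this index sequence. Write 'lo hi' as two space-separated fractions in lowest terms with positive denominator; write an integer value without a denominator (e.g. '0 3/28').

1/27 2/27

C = [2/27, 5/27, 10/27, 10/27, 4/9, 4/9, 19/27, 22/27, 1]
j=0 picked index 0: u0 ∈ [0, 2/27)
j=1 picked index 1: u0 ∈ [-1/27, 2/27)
j=2 picked index 2: u0 ∈ [-1/27, 4/27)
j=3 picked index 4: u0 ∈ [1/27, 1/9)
j=4 picked index 6: u0 ∈ [0, 7/27)
j=5 picked index 6: u0 ∈ [-1/9, 4/27)
j=6 picked index 7: u0 ∈ [1/27, 4/27)
j=7 picked index 8: u0 ∈ [1/27, 2/9)
j=8 picked index 8: u0 ∈ [-2/27, 1/9)
intersection: [1/27, 2/27)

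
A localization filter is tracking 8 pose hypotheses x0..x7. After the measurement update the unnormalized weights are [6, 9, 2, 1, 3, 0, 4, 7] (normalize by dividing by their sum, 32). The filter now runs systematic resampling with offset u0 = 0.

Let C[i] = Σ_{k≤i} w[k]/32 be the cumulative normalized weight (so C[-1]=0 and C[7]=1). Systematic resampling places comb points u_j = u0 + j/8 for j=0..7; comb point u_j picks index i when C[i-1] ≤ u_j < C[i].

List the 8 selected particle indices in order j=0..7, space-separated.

C = [3/16, 15/32, 17/32, 9/16, 21/32, 21/32, 25/32, 1]
j=0: u_0=0 ∈ [0, 3/16) → index 0
j=1: u_1=1/8 ∈ [0, 3/16) → index 0
j=2: u_2=1/4 ∈ [3/16, 15/32) → index 1
j=3: u_3=3/8 ∈ [3/16, 15/32) → index 1
j=4: u_4=1/2 ∈ [15/32, 17/32) → index 2
j=5: u_5=5/8 ∈ [9/16, 21/32) → index 4
j=6: u_6=3/4 ∈ [21/32, 25/32) → index 6
j=7: u_7=7/8 ∈ [25/32, 1) → index 7

0 0 1 1 2 4 6 7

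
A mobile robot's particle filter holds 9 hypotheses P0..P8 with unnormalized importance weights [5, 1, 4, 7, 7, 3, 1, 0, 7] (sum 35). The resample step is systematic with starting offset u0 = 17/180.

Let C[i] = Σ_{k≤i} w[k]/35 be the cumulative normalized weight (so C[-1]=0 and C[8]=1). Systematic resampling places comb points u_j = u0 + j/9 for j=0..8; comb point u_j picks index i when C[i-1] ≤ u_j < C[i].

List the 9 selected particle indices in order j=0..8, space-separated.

C = [1/7, 6/35, 2/7, 17/35, 24/35, 27/35, 4/5, 4/5, 1]
j=0: u_0=17/180 ∈ [0, 1/7) → index 0
j=1: u_1=37/180 ∈ [6/35, 2/7) → index 2
j=2: u_2=19/60 ∈ [2/7, 17/35) → index 3
j=3: u_3=77/180 ∈ [2/7, 17/35) → index 3
j=4: u_4=97/180 ∈ [17/35, 24/35) → index 4
j=5: u_5=13/20 ∈ [17/35, 24/35) → index 4
j=6: u_6=137/180 ∈ [24/35, 27/35) → index 5
j=7: u_7=157/180 ∈ [4/5, 1) → index 8
j=8: u_8=59/60 ∈ [4/5, 1) → index 8

0 2 3 3 4 4 5 8 8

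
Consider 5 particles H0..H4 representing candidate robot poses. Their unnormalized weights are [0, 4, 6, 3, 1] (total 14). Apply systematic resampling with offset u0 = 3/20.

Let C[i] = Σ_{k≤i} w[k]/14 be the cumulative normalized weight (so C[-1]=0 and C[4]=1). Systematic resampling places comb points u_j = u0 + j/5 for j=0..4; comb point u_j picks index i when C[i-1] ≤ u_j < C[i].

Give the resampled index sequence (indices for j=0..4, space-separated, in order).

C = [0, 2/7, 5/7, 13/14, 1]
j=0: u_0=3/20 ∈ [0, 2/7) → index 1
j=1: u_1=7/20 ∈ [2/7, 5/7) → index 2
j=2: u_2=11/20 ∈ [2/7, 5/7) → index 2
j=3: u_3=3/4 ∈ [5/7, 13/14) → index 3
j=4: u_4=19/20 ∈ [13/14, 1) → index 4

1 2 2 3 4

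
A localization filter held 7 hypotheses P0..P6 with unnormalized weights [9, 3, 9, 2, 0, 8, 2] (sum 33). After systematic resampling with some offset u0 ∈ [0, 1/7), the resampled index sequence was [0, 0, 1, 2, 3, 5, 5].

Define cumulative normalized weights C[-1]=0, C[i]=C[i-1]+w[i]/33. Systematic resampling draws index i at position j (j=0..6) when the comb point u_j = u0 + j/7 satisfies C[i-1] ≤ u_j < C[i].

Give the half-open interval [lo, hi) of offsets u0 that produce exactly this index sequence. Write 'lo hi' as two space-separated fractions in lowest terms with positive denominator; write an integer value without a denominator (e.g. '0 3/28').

C = [3/11, 4/11, 7/11, 23/33, 23/33, 31/33, 1]
j=0 picked index 0: u0 ∈ [0, 3/11)
j=1 picked index 0: u0 ∈ [-1/7, 10/77)
j=2 picked index 1: u0 ∈ [-1/77, 6/77)
j=3 picked index 2: u0 ∈ [-5/77, 16/77)
j=4 picked index 3: u0 ∈ [5/77, 29/231)
j=5 picked index 5: u0 ∈ [-4/231, 52/231)
j=6 picked index 5: u0 ∈ [-37/231, 19/231)
intersection: [5/77, 6/77)

5/77 6/77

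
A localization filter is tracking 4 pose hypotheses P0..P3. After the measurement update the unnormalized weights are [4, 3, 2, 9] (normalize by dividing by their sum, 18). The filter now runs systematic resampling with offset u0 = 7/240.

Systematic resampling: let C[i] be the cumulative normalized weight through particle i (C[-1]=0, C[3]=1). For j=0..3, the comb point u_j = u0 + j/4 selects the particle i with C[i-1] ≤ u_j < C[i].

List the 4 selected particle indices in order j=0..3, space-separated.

0 1 3 3

C = [2/9, 7/18, 1/2, 1]
j=0: u_0=7/240 ∈ [0, 2/9) → index 0
j=1: u_1=67/240 ∈ [2/9, 7/18) → index 1
j=2: u_2=127/240 ∈ [1/2, 1) → index 3
j=3: u_3=187/240 ∈ [1/2, 1) → index 3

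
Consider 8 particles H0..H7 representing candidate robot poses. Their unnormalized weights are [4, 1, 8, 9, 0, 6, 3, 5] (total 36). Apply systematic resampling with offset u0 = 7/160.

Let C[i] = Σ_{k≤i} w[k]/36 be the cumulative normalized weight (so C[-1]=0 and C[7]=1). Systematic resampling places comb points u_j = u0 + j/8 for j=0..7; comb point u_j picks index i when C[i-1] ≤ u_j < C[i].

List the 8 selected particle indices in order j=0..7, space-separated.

C = [1/9, 5/36, 13/36, 11/18, 11/18, 7/9, 31/36, 1]
j=0: u_0=7/160 ∈ [0, 1/9) → index 0
j=1: u_1=27/160 ∈ [5/36, 13/36) → index 2
j=2: u_2=47/160 ∈ [5/36, 13/36) → index 2
j=3: u_3=67/160 ∈ [13/36, 11/18) → index 3
j=4: u_4=87/160 ∈ [13/36, 11/18) → index 3
j=5: u_5=107/160 ∈ [11/18, 7/9) → index 5
j=6: u_6=127/160 ∈ [7/9, 31/36) → index 6
j=7: u_7=147/160 ∈ [31/36, 1) → index 7

0 2 2 3 3 5 6 7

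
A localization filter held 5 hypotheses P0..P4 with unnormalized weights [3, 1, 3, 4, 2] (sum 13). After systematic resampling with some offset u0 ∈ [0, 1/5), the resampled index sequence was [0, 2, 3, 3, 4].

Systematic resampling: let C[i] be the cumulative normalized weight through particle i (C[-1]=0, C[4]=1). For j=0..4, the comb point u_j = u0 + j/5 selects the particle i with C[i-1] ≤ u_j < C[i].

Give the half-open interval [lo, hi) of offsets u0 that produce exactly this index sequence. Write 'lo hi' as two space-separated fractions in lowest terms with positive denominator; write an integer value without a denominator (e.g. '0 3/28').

9/65 1/5

C = [3/13, 4/13, 7/13, 11/13, 1]
j=0 picked index 0: u0 ∈ [0, 3/13)
j=1 picked index 2: u0 ∈ [7/65, 22/65)
j=2 picked index 3: u0 ∈ [9/65, 29/65)
j=3 picked index 3: u0 ∈ [-4/65, 16/65)
j=4 picked index 4: u0 ∈ [3/65, 1/5)
intersection: [9/65, 1/5)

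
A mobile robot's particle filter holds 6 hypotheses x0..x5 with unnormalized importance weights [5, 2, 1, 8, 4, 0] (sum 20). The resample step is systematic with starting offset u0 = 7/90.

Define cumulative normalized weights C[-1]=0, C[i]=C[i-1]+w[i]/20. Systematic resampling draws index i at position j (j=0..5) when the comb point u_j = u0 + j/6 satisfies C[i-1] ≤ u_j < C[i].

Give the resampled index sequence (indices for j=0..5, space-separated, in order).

C = [1/4, 7/20, 2/5, 4/5, 1, 1]
j=0: u_0=7/90 ∈ [0, 1/4) → index 0
j=1: u_1=11/45 ∈ [0, 1/4) → index 0
j=2: u_2=37/90 ∈ [2/5, 4/5) → index 3
j=3: u_3=26/45 ∈ [2/5, 4/5) → index 3
j=4: u_4=67/90 ∈ [2/5, 4/5) → index 3
j=5: u_5=41/45 ∈ [4/5, 1) → index 4

0 0 3 3 3 4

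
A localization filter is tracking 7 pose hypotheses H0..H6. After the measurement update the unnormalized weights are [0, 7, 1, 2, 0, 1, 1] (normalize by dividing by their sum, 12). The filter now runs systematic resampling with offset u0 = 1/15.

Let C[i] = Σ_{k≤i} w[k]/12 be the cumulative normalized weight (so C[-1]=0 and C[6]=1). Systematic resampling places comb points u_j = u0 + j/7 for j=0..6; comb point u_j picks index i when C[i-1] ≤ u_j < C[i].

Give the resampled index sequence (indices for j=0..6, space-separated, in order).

1 1 1 1 2 3 6

C = [0, 7/12, 2/3, 5/6, 5/6, 11/12, 1]
j=0: u_0=1/15 ∈ [0, 7/12) → index 1
j=1: u_1=22/105 ∈ [0, 7/12) → index 1
j=2: u_2=37/105 ∈ [0, 7/12) → index 1
j=3: u_3=52/105 ∈ [0, 7/12) → index 1
j=4: u_4=67/105 ∈ [7/12, 2/3) → index 2
j=5: u_5=82/105 ∈ [2/3, 5/6) → index 3
j=6: u_6=97/105 ∈ [11/12, 1) → index 6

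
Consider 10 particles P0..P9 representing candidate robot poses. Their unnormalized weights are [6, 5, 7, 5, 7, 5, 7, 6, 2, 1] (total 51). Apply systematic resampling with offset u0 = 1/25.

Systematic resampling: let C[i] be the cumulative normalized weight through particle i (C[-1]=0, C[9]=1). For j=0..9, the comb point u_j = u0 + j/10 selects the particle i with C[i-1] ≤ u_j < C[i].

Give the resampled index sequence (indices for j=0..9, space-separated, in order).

C = [2/17, 11/51, 6/17, 23/51, 10/17, 35/51, 14/17, 16/17, 50/51, 1]
j=0: u_0=1/25 ∈ [0, 2/17) → index 0
j=1: u_1=7/50 ∈ [2/17, 11/51) → index 1
j=2: u_2=6/25 ∈ [11/51, 6/17) → index 2
j=3: u_3=17/50 ∈ [11/51, 6/17) → index 2
j=4: u_4=11/25 ∈ [6/17, 23/51) → index 3
j=5: u_5=27/50 ∈ [23/51, 10/17) → index 4
j=6: u_6=16/25 ∈ [10/17, 35/51) → index 5
j=7: u_7=37/50 ∈ [35/51, 14/17) → index 6
j=8: u_8=21/25 ∈ [14/17, 16/17) → index 7
j=9: u_9=47/50 ∈ [14/17, 16/17) → index 7

0 1 2 2 3 4 5 6 7 7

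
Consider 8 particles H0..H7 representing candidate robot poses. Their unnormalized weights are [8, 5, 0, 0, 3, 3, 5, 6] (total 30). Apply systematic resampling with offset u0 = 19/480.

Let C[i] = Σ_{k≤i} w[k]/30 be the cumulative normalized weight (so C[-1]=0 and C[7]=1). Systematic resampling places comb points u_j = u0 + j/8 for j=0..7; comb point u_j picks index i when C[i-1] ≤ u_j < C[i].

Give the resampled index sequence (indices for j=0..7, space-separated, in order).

0 0 1 1 5 6 6 7

C = [4/15, 13/30, 13/30, 13/30, 8/15, 19/30, 4/5, 1]
j=0: u_0=19/480 ∈ [0, 4/15) → index 0
j=1: u_1=79/480 ∈ [0, 4/15) → index 0
j=2: u_2=139/480 ∈ [4/15, 13/30) → index 1
j=3: u_3=199/480 ∈ [4/15, 13/30) → index 1
j=4: u_4=259/480 ∈ [8/15, 19/30) → index 5
j=5: u_5=319/480 ∈ [19/30, 4/5) → index 6
j=6: u_6=379/480 ∈ [19/30, 4/5) → index 6
j=7: u_7=439/480 ∈ [4/5, 1) → index 7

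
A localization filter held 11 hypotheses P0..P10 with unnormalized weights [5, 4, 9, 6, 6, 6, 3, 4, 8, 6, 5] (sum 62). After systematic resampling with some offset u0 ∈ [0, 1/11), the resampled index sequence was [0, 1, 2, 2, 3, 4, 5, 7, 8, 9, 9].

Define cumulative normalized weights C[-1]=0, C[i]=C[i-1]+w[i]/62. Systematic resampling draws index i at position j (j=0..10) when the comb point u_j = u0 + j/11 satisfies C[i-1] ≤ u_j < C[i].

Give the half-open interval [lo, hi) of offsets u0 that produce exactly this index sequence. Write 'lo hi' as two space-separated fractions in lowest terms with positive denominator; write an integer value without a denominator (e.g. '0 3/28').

C = [5/62, 9/62, 9/31, 12/31, 15/31, 18/31, 39/62, 43/62, 51/62, 57/62, 1]
j=0 picked index 0: u0 ∈ [0, 5/62)
j=1 picked index 1: u0 ∈ [-7/682, 37/682)
j=2 picked index 2: u0 ∈ [-25/682, 37/341)
j=3 picked index 2: u0 ∈ [-87/682, 6/341)
j=4 picked index 3: u0 ∈ [-25/341, 8/341)
j=5 picked index 4: u0 ∈ [-23/341, 10/341)
j=6 picked index 5: u0 ∈ [-21/341, 12/341)
j=7 picked index 7: u0 ∈ [-5/682, 39/682)
j=8 picked index 8: u0 ∈ [-23/682, 65/682)
j=9 picked index 9: u0 ∈ [3/682, 69/682)
j=10 picked index 9: u0 ∈ [-59/682, 7/682)
intersection: [3/682, 7/682)

3/682 7/682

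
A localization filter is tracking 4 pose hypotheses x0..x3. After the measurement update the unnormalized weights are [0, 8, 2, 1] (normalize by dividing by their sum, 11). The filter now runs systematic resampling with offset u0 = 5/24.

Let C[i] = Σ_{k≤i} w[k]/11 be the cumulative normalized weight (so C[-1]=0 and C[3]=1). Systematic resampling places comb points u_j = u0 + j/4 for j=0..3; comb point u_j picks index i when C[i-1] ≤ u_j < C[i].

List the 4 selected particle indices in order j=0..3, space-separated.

C = [0, 8/11, 10/11, 1]
j=0: u_0=5/24 ∈ [0, 8/11) → index 1
j=1: u_1=11/24 ∈ [0, 8/11) → index 1
j=2: u_2=17/24 ∈ [0, 8/11) → index 1
j=3: u_3=23/24 ∈ [10/11, 1) → index 3

1 1 1 3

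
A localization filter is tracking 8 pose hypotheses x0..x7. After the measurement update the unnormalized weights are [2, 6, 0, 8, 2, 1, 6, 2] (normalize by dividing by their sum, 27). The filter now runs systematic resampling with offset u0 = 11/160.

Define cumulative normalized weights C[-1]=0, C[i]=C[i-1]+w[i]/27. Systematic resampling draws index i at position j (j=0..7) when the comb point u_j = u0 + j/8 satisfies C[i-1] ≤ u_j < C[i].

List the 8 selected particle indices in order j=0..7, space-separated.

0 1 3 3 3 5 6 7

C = [2/27, 8/27, 8/27, 16/27, 2/3, 19/27, 25/27, 1]
j=0: u_0=11/160 ∈ [0, 2/27) → index 0
j=1: u_1=31/160 ∈ [2/27, 8/27) → index 1
j=2: u_2=51/160 ∈ [8/27, 16/27) → index 3
j=3: u_3=71/160 ∈ [8/27, 16/27) → index 3
j=4: u_4=91/160 ∈ [8/27, 16/27) → index 3
j=5: u_5=111/160 ∈ [2/3, 19/27) → index 5
j=6: u_6=131/160 ∈ [19/27, 25/27) → index 6
j=7: u_7=151/160 ∈ [25/27, 1) → index 7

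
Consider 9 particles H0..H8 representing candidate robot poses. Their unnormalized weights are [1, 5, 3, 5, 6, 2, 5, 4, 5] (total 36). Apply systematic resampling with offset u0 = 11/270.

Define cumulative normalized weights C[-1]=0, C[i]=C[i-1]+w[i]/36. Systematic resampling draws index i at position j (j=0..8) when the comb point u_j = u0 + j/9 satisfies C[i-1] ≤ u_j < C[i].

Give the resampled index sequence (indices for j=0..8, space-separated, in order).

1 1 3 3 4 5 6 7 8

C = [1/36, 1/6, 1/4, 7/18, 5/9, 11/18, 3/4, 31/36, 1]
j=0: u_0=11/270 ∈ [1/36, 1/6) → index 1
j=1: u_1=41/270 ∈ [1/36, 1/6) → index 1
j=2: u_2=71/270 ∈ [1/4, 7/18) → index 3
j=3: u_3=101/270 ∈ [1/4, 7/18) → index 3
j=4: u_4=131/270 ∈ [7/18, 5/9) → index 4
j=5: u_5=161/270 ∈ [5/9, 11/18) → index 5
j=6: u_6=191/270 ∈ [11/18, 3/4) → index 6
j=7: u_7=221/270 ∈ [3/4, 31/36) → index 7
j=8: u_8=251/270 ∈ [31/36, 1) → index 8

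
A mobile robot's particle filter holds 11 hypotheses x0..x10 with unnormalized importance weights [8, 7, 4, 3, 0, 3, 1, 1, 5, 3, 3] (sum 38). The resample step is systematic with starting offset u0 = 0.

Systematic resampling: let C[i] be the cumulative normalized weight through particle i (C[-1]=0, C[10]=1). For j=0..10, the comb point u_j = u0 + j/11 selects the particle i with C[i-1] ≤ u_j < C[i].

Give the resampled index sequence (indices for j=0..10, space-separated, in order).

C = [4/19, 15/38, 1/2, 11/19, 11/19, 25/38, 13/19, 27/38, 16/19, 35/38, 1]
j=0: u_0=0 ∈ [0, 4/19) → index 0
j=1: u_1=1/11 ∈ [0, 4/19) → index 0
j=2: u_2=2/11 ∈ [0, 4/19) → index 0
j=3: u_3=3/11 ∈ [4/19, 15/38) → index 1
j=4: u_4=4/11 ∈ [4/19, 15/38) → index 1
j=5: u_5=5/11 ∈ [15/38, 1/2) → index 2
j=6: u_6=6/11 ∈ [1/2, 11/19) → index 3
j=7: u_7=7/11 ∈ [11/19, 25/38) → index 5
j=8: u_8=8/11 ∈ [27/38, 16/19) → index 8
j=9: u_9=9/11 ∈ [27/38, 16/19) → index 8
j=10: u_10=10/11 ∈ [16/19, 35/38) → index 9

0 0 0 1 1 2 3 5 8 8 9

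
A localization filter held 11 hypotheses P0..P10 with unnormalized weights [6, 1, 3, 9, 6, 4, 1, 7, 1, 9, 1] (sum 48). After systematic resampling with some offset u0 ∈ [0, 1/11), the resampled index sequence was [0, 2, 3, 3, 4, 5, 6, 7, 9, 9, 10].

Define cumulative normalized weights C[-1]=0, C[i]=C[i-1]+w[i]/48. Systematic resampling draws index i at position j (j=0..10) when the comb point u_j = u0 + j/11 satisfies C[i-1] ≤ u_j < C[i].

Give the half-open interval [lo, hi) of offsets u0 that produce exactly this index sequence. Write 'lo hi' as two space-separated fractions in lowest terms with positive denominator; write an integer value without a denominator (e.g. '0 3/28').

37/528 7/88

C = [1/8, 7/48, 5/24, 19/48, 25/48, 29/48, 5/8, 37/48, 19/24, 47/48, 1]
j=0 picked index 0: u0 ∈ [0, 1/8)
j=1 picked index 2: u0 ∈ [29/528, 31/264)
j=2 picked index 3: u0 ∈ [7/264, 113/528)
j=3 picked index 3: u0 ∈ [-17/264, 65/528)
j=4 picked index 4: u0 ∈ [17/528, 83/528)
j=5 picked index 5: u0 ∈ [35/528, 79/528)
j=6 picked index 6: u0 ∈ [31/528, 7/88)
j=7 picked index 7: u0 ∈ [-1/88, 71/528)
j=8 picked index 9: u0 ∈ [17/264, 133/528)
j=9 picked index 9: u0 ∈ [-7/264, 85/528)
j=10 picked index 10: u0 ∈ [37/528, 1/11)
intersection: [37/528, 7/88)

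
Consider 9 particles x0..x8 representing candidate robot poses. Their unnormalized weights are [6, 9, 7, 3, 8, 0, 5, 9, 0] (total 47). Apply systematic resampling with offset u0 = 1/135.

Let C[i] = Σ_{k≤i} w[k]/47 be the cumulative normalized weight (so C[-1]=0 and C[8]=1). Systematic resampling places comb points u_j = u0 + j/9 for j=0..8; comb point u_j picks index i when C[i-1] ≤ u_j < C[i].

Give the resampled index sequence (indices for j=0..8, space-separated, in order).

0 0 1 2 2 4 4 6 7

C = [6/47, 15/47, 22/47, 25/47, 33/47, 33/47, 38/47, 1, 1]
j=0: u_0=1/135 ∈ [0, 6/47) → index 0
j=1: u_1=16/135 ∈ [0, 6/47) → index 0
j=2: u_2=31/135 ∈ [6/47, 15/47) → index 1
j=3: u_3=46/135 ∈ [15/47, 22/47) → index 2
j=4: u_4=61/135 ∈ [15/47, 22/47) → index 2
j=5: u_5=76/135 ∈ [25/47, 33/47) → index 4
j=6: u_6=91/135 ∈ [25/47, 33/47) → index 4
j=7: u_7=106/135 ∈ [33/47, 38/47) → index 6
j=8: u_8=121/135 ∈ [38/47, 1) → index 7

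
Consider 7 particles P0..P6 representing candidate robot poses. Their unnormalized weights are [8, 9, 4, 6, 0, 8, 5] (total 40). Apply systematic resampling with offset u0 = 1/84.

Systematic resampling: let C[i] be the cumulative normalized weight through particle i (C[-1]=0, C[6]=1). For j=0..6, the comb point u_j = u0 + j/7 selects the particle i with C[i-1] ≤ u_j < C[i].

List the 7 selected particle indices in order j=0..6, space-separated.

C = [1/5, 17/40, 21/40, 27/40, 27/40, 7/8, 1]
j=0: u_0=1/84 ∈ [0, 1/5) → index 0
j=1: u_1=13/84 ∈ [0, 1/5) → index 0
j=2: u_2=25/84 ∈ [1/5, 17/40) → index 1
j=3: u_3=37/84 ∈ [17/40, 21/40) → index 2
j=4: u_4=7/12 ∈ [21/40, 27/40) → index 3
j=5: u_5=61/84 ∈ [27/40, 7/8) → index 5
j=6: u_6=73/84 ∈ [27/40, 7/8) → index 5

0 0 1 2 3 5 5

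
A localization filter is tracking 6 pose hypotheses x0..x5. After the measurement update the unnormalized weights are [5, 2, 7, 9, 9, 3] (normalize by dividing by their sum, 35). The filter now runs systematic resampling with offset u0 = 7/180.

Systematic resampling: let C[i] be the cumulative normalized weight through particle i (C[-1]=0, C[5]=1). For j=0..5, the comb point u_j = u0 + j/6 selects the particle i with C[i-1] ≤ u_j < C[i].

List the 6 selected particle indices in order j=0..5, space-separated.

0 2 2 3 4 4

C = [1/7, 1/5, 2/5, 23/35, 32/35, 1]
j=0: u_0=7/180 ∈ [0, 1/7) → index 0
j=1: u_1=37/180 ∈ [1/5, 2/5) → index 2
j=2: u_2=67/180 ∈ [1/5, 2/5) → index 2
j=3: u_3=97/180 ∈ [2/5, 23/35) → index 3
j=4: u_4=127/180 ∈ [23/35, 32/35) → index 4
j=5: u_5=157/180 ∈ [23/35, 32/35) → index 4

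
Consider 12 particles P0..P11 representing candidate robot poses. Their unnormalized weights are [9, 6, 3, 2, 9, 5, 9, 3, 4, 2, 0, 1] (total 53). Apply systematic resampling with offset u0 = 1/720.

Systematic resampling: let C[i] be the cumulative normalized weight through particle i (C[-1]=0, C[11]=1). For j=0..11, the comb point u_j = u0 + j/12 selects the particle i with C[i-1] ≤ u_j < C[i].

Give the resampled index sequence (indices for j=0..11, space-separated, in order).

C = [9/53, 15/53, 18/53, 20/53, 29/53, 34/53, 43/53, 46/53, 50/53, 52/53, 52/53, 1]
j=0: u_0=1/720 ∈ [0, 9/53) → index 0
j=1: u_1=61/720 ∈ [0, 9/53) → index 0
j=2: u_2=121/720 ∈ [0, 9/53) → index 0
j=3: u_3=181/720 ∈ [9/53, 15/53) → index 1
j=4: u_4=241/720 ∈ [15/53, 18/53) → index 2
j=5: u_5=301/720 ∈ [20/53, 29/53) → index 4
j=6: u_6=361/720 ∈ [20/53, 29/53) → index 4
j=7: u_7=421/720 ∈ [29/53, 34/53) → index 5
j=8: u_8=481/720 ∈ [34/53, 43/53) → index 6
j=9: u_9=541/720 ∈ [34/53, 43/53) → index 6
j=10: u_10=601/720 ∈ [43/53, 46/53) → index 7
j=11: u_11=661/720 ∈ [46/53, 50/53) → index 8

0 0 0 1 2 4 4 5 6 6 7 8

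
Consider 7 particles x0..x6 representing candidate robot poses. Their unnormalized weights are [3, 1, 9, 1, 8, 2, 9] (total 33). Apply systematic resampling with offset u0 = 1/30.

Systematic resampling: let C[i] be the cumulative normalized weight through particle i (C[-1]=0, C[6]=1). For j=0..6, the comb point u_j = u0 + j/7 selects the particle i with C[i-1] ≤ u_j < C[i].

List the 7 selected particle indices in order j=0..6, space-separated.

0 2 2 4 4 6 6

C = [1/11, 4/33, 13/33, 14/33, 2/3, 8/11, 1]
j=0: u_0=1/30 ∈ [0, 1/11) → index 0
j=1: u_1=37/210 ∈ [4/33, 13/33) → index 2
j=2: u_2=67/210 ∈ [4/33, 13/33) → index 2
j=3: u_3=97/210 ∈ [14/33, 2/3) → index 4
j=4: u_4=127/210 ∈ [14/33, 2/3) → index 4
j=5: u_5=157/210 ∈ [8/11, 1) → index 6
j=6: u_6=187/210 ∈ [8/11, 1) → index 6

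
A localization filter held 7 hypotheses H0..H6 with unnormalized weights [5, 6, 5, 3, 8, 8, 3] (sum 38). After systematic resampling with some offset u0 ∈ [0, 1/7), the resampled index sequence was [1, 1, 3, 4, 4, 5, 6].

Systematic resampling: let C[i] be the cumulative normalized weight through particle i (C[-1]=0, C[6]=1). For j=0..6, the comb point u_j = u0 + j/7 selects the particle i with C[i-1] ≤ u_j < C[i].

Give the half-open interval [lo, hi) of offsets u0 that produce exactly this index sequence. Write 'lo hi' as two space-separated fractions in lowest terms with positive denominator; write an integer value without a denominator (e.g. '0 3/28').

C = [5/38, 11/38, 8/19, 1/2, 27/38, 35/38, 1]
j=0 picked index 1: u0 ∈ [5/38, 11/38)
j=1 picked index 1: u0 ∈ [-3/266, 39/266)
j=2 picked index 3: u0 ∈ [18/133, 3/14)
j=3 picked index 4: u0 ∈ [1/14, 75/266)
j=4 picked index 4: u0 ∈ [-1/14, 37/266)
j=5 picked index 5: u0 ∈ [-1/266, 55/266)
j=6 picked index 6: u0 ∈ [17/266, 1/7)
intersection: [18/133, 37/266)

18/133 37/266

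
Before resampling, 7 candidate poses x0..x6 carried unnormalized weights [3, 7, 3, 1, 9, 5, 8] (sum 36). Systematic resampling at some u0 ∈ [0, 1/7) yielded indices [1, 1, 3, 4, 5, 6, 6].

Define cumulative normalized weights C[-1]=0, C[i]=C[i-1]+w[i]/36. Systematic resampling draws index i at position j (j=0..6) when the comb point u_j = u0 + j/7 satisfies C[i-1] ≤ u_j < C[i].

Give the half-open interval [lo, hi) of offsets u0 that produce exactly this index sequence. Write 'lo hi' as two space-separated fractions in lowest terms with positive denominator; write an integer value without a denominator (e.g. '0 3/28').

1/12 13/126

C = [1/12, 5/18, 13/36, 7/18, 23/36, 7/9, 1]
j=0 picked index 1: u0 ∈ [1/12, 5/18)
j=1 picked index 1: u0 ∈ [-5/84, 17/126)
j=2 picked index 3: u0 ∈ [19/252, 13/126)
j=3 picked index 4: u0 ∈ [-5/126, 53/252)
j=4 picked index 5: u0 ∈ [17/252, 13/63)
j=5 picked index 6: u0 ∈ [4/63, 2/7)
j=6 picked index 6: u0 ∈ [-5/63, 1/7)
intersection: [1/12, 13/126)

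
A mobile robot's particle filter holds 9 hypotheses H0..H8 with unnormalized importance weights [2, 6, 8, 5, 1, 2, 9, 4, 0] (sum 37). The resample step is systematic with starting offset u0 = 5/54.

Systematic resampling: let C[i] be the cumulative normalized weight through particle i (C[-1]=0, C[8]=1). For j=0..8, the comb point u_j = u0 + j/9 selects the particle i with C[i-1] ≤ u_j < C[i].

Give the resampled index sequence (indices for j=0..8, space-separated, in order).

1 1 2 2 3 5 6 6 7

C = [2/37, 8/37, 16/37, 21/37, 22/37, 24/37, 33/37, 1, 1]
j=0: u_0=5/54 ∈ [2/37, 8/37) → index 1
j=1: u_1=11/54 ∈ [2/37, 8/37) → index 1
j=2: u_2=17/54 ∈ [8/37, 16/37) → index 2
j=3: u_3=23/54 ∈ [8/37, 16/37) → index 2
j=4: u_4=29/54 ∈ [16/37, 21/37) → index 3
j=5: u_5=35/54 ∈ [22/37, 24/37) → index 5
j=6: u_6=41/54 ∈ [24/37, 33/37) → index 6
j=7: u_7=47/54 ∈ [24/37, 33/37) → index 6
j=8: u_8=53/54 ∈ [33/37, 1) → index 7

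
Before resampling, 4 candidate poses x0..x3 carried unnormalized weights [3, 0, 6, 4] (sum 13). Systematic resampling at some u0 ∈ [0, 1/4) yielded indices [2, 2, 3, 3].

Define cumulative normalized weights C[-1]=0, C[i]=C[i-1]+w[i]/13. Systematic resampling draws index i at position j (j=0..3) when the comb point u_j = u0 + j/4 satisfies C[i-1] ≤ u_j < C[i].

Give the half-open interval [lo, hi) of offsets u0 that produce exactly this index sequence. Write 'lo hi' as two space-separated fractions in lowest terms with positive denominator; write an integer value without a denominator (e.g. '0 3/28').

3/13 1/4

C = [3/13, 3/13, 9/13, 1]
j=0 picked index 2: u0 ∈ [3/13, 9/13)
j=1 picked index 2: u0 ∈ [-1/52, 23/52)
j=2 picked index 3: u0 ∈ [5/26, 1/2)
j=3 picked index 3: u0 ∈ [-3/52, 1/4)
intersection: [3/13, 1/4)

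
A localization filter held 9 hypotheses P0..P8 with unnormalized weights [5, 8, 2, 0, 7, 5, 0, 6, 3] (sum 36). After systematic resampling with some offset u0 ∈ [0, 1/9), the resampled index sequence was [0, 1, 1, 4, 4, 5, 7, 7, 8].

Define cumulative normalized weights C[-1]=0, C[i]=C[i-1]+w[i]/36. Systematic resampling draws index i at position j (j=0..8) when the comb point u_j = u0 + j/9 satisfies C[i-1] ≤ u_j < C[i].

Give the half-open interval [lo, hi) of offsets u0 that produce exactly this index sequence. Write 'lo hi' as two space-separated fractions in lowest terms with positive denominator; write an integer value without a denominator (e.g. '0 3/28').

C = [5/36, 13/36, 5/12, 5/12, 11/18, 3/4, 3/4, 11/12, 1]
j=0 picked index 0: u0 ∈ [0, 5/36)
j=1 picked index 1: u0 ∈ [1/36, 1/4)
j=2 picked index 1: u0 ∈ [-1/12, 5/36)
j=3 picked index 4: u0 ∈ [1/12, 5/18)
j=4 picked index 4: u0 ∈ [-1/36, 1/6)
j=5 picked index 5: u0 ∈ [1/18, 7/36)
j=6 picked index 7: u0 ∈ [1/12, 1/4)
j=7 picked index 7: u0 ∈ [-1/36, 5/36)
j=8 picked index 8: u0 ∈ [1/36, 1/9)
intersection: [1/12, 1/9)

1/12 1/9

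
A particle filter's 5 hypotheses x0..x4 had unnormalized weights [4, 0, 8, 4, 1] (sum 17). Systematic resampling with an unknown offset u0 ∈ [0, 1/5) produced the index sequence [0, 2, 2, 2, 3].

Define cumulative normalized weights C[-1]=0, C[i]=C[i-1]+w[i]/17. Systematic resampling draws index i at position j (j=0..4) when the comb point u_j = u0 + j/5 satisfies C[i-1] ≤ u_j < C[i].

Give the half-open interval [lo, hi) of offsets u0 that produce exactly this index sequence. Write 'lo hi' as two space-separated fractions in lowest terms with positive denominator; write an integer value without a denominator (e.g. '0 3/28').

C = [4/17, 4/17, 12/17, 16/17, 1]
j=0 picked index 0: u0 ∈ [0, 4/17)
j=1 picked index 2: u0 ∈ [3/85, 43/85)
j=2 picked index 2: u0 ∈ [-14/85, 26/85)
j=3 picked index 2: u0 ∈ [-31/85, 9/85)
j=4 picked index 3: u0 ∈ [-8/85, 12/85)
intersection: [3/85, 9/85)

3/85 9/85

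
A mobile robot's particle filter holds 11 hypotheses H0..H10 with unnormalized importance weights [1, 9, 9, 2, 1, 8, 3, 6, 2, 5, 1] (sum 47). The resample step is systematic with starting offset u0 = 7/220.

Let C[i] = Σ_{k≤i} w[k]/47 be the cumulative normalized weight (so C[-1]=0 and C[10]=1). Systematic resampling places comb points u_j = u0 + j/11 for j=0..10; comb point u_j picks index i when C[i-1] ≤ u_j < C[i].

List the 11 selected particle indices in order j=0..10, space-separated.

C = [1/47, 10/47, 19/47, 21/47, 22/47, 30/47, 33/47, 39/47, 41/47, 46/47, 1]
j=0: u_0=7/220 ∈ [1/47, 10/47) → index 1
j=1: u_1=27/220 ∈ [1/47, 10/47) → index 1
j=2: u_2=47/220 ∈ [10/47, 19/47) → index 2
j=3: u_3=67/220 ∈ [10/47, 19/47) → index 2
j=4: u_4=87/220 ∈ [10/47, 19/47) → index 2
j=5: u_5=107/220 ∈ [22/47, 30/47) → index 5
j=6: u_6=127/220 ∈ [22/47, 30/47) → index 5
j=7: u_7=147/220 ∈ [30/47, 33/47) → index 6
j=8: u_8=167/220 ∈ [33/47, 39/47) → index 7
j=9: u_9=17/20 ∈ [39/47, 41/47) → index 8
j=10: u_10=207/220 ∈ [41/47, 46/47) → index 9

1 1 2 2 2 5 5 6 7 8 9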